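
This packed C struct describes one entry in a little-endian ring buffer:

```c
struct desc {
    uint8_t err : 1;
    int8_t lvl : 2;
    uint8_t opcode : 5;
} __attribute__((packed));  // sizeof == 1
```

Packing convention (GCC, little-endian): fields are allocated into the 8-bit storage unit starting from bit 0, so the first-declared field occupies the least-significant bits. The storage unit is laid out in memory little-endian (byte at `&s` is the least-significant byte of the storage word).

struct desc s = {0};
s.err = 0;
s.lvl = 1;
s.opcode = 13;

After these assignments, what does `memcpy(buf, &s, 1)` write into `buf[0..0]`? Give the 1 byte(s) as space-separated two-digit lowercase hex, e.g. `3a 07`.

6a

[0+:1] err=0 & 0x1 = 0x0; word=0x00
[1+:2] lvl=1 & 0x3 = 0x1; word=0x02
[3+:5] opcode=13 & 0x1f = 0xd; word=0x6a
word = 0x6a → little-endian bytes:
  [0]=0x6a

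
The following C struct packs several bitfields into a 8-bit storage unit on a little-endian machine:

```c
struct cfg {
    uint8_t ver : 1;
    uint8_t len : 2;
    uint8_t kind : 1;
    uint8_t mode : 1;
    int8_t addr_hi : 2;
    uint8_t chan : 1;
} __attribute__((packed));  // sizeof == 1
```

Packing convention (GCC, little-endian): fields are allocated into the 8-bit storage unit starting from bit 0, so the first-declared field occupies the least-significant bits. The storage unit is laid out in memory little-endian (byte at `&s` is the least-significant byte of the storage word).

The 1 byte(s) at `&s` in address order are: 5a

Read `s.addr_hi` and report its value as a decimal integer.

-2

[0]=0x5a (little-endian) → word 0x5a
ver:1 @ bit 0 → (0x5a>>0)&0x1 = 0x0
len:2 @ bit 1 → (0x5a>>1)&0x3 = 0x1
kind:1 @ bit 3 → (0x5a>>3)&0x1 = 0x1
mode:1 @ bit 4 → (0x5a>>4)&0x1 = 0x1
addr_hi:2 @ bit 5 → (0x5a>>5)&0x3 = 0x2  ←
chan:1 @ bit 7 → (0x5a>>7)&0x1 = 0x0
addr_hi signed 2b, MSB=1: 2 - 4 = -2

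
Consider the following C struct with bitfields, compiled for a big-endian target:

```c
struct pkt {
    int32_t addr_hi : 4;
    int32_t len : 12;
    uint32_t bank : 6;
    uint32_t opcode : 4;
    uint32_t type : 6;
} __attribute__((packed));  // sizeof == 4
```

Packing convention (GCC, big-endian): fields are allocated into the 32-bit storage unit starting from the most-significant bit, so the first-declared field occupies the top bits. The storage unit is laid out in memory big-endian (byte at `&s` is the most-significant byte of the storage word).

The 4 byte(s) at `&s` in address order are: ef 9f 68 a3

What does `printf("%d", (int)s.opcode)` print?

[0]=0xef [1]=0x9f [2]=0x68 [3]=0xa3 (big-endian) → word 0xef9f68a3
addr_hi:4 @ bit 28 → (0xef9f68a3>>28)&0xf = 0xe
len:12 @ bit 16 → (0xef9f68a3>>16)&0xfff = 0xf9f
bank:6 @ bit 10 → (0xef9f68a3>>10)&0x3f = 0x1a
opcode:4 @ bit 6 → (0xef9f68a3>>6)&0xf = 0x2  ←
type:6 @ bit 0 → (0xef9f68a3>>0)&0x3f = 0x23

2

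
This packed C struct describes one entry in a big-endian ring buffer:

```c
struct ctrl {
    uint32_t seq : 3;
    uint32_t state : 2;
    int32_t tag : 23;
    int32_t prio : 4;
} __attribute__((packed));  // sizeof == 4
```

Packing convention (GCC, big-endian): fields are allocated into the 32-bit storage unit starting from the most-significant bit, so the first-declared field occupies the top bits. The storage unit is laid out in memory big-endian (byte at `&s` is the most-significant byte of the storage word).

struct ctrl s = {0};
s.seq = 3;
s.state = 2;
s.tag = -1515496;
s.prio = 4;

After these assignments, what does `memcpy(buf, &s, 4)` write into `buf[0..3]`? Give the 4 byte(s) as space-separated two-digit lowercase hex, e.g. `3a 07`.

seq:3 = 3 → 0x3 << 29 → word 0x60000000
state:2 = 2 → 0x2 << 27 → word 0x70000000
tag:23 = -1515496 → 0x68e018 << 4 → word 0x768e0180
prio:4 = 4 → 0x4 << 0 → word 0x768e0184
word = 0x768e0184 → big-endian bytes:
  [0]=0x76  [1]=0x8e  [2]=0x01  [3]=0x84

76 8e 01 84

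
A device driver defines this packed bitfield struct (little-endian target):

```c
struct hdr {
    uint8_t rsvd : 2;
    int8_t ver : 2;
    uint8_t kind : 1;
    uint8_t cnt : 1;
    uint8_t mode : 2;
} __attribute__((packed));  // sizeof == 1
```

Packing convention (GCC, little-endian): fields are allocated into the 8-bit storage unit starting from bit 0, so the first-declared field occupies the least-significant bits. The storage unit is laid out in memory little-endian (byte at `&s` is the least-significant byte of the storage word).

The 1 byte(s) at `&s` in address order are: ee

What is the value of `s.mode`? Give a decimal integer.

[0]=0xee (little-endian) → word 0xee
rsvd:2 @ bit 0 → (0xee>>0)&0x3 = 0x2
ver:2 @ bit 2 → (0xee>>2)&0x3 = 0x3
kind:1 @ bit 4 → (0xee>>4)&0x1 = 0x0
cnt:1 @ bit 5 → (0xee>>5)&0x1 = 0x1
mode:2 @ bit 6 → (0xee>>6)&0x3 = 0x3  ←

3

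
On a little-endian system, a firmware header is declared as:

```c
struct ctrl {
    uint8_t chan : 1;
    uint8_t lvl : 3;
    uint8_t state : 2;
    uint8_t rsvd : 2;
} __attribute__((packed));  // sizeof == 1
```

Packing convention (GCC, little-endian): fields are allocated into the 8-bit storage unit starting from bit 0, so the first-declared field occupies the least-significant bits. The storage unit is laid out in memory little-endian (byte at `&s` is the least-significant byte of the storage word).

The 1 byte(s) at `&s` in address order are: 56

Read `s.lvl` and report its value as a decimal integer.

3

[0]=0x56 (little-endian) → word 0x56
chan:1 @ bit 0 → (0x56>>0)&0x1 = 0x0
lvl:3 @ bit 1 → (0x56>>1)&0x7 = 0x3  ←
state:2 @ bit 4 → (0x56>>4)&0x3 = 0x1
rsvd:2 @ bit 6 → (0x56>>6)&0x3 = 0x1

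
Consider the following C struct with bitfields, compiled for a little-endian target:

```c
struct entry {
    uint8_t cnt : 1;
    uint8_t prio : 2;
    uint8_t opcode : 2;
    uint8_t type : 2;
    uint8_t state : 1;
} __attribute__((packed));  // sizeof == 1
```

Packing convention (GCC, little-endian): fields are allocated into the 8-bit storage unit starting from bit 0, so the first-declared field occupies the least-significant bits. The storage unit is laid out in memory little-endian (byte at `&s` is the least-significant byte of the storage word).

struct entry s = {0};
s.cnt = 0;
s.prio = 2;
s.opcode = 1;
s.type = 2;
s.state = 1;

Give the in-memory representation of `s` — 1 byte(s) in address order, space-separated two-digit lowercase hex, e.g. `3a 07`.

cc

[0+:1] cnt=0 & 0x1 = 0x0; word=0x00
[1+:2] prio=2 & 0x3 = 0x2; word=0x04
[3+:2] opcode=1 & 0x3 = 0x1; word=0x0c
[5+:2] type=2 & 0x3 = 0x2; word=0x4c
[7+:1] state=1 & 0x1 = 0x1; word=0xcc
word = 0xcc → little-endian bytes:
  [0]=0xcc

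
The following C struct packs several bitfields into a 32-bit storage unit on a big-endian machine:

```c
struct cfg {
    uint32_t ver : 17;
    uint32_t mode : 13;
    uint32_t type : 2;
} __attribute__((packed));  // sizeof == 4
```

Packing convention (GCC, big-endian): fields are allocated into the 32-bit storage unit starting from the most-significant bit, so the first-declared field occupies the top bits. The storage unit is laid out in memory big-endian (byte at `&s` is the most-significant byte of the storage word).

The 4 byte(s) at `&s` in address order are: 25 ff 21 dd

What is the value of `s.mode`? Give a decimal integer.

2167

[0]=0x25 [1]=0xff [2]=0x21 [3]=0xdd (big-endian) → word 0x25ff21dd
ver:17 @ bit 15 → (0x25ff21dd>>15)&0x1ffff = 0x4bfe
mode:13 @ bit 2 → (0x25ff21dd>>2)&0x1fff = 0x877  ←
type:2 @ bit 0 → (0x25ff21dd>>0)&0x3 = 0x1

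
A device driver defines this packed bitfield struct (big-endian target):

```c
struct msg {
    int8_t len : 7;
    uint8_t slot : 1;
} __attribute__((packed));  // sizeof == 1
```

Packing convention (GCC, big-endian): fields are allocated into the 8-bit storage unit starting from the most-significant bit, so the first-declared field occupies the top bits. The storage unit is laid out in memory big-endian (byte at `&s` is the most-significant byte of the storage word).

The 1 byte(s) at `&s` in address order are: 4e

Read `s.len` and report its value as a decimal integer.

[0]=0x4e (big-endian) → word 0x4e
len:7 @ bit 1 → (0x4e>>1)&0x7f = 0x27  ←
slot:1 @ bit 0 → (0x4e>>0)&0x1 = 0x0
len signed 7b, MSB=0: value = 39

39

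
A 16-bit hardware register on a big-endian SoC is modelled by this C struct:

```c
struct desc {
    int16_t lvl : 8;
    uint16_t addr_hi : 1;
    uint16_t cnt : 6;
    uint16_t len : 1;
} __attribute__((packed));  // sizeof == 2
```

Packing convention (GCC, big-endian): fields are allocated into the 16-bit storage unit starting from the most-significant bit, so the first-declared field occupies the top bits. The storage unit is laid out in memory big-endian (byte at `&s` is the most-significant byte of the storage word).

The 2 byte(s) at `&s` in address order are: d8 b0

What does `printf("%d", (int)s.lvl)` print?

[0]=0xd8 [1]=0xb0 (big-endian) → word 0xd8b0
lvl:8 @ bit 8 → (0xd8b0>>8)&0xff = 0xd8  ←
addr_hi:1 @ bit 7 → (0xd8b0>>7)&0x1 = 0x1
cnt:6 @ bit 1 → (0xd8b0>>1)&0x3f = 0x18
len:1 @ bit 0 → (0xd8b0>>0)&0x1 = 0x0
lvl signed 8b, MSB=1: 216 - 256 = -40

-40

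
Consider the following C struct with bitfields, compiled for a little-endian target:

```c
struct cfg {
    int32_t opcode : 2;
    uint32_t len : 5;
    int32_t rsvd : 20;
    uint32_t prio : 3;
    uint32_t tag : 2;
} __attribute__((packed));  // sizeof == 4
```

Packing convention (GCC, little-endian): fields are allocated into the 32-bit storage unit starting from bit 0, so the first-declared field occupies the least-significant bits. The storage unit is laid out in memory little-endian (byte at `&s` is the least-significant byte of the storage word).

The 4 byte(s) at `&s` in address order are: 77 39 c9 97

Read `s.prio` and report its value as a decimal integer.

2

[0]=0x77 [1]=0x39 [2]=0xc9 [3]=0x97 (little-endian) → word 0x97c93977
opcode [0+:2] = (word>>0) & 0x3 = 3
len [2+:5] = (word>>2) & 0x1f = 29
rsvd [7+:20] = (word>>7) & 0xfffff = 1020530
prio [27+:3] = (word>>27) & 0x7 = 2  ←
tag [30+:2] = (word>>30) & 0x3 = 2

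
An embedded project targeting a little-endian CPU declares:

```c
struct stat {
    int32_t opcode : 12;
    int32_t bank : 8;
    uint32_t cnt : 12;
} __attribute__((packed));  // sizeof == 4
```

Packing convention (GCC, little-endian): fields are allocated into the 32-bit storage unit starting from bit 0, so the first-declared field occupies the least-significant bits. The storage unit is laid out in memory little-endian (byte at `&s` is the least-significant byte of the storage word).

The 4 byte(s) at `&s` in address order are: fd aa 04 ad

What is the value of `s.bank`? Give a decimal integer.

74

[0]=0xfd [1]=0xaa [2]=0x04 [3]=0xad (little-endian) → word 0xad04aafd
opcode [0+:12] = (word>>0) & 0xfff = 2813
bank [12+:8] = (word>>12) & 0xff = 74  ←
cnt [20+:12] = (word>>20) & 0xfff = 2768
bank signed 8b, MSB=0: value = 74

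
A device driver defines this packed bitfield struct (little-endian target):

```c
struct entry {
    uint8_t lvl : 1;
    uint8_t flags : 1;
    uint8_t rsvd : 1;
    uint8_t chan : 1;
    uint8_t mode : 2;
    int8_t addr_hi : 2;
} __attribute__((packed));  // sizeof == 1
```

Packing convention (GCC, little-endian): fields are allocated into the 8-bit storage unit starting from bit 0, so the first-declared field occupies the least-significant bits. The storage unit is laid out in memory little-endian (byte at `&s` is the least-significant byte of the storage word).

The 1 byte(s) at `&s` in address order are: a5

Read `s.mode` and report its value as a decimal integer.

2

[0]=0xa5 (little-endian) → word 0xa5
lvl:1 @ bit 0 → (0xa5>>0)&0x1 = 0x1
flags:1 @ bit 1 → (0xa5>>1)&0x1 = 0x0
rsvd:1 @ bit 2 → (0xa5>>2)&0x1 = 0x1
chan:1 @ bit 3 → (0xa5>>3)&0x1 = 0x0
mode:2 @ bit 4 → (0xa5>>4)&0x3 = 0x2  ←
addr_hi:2 @ bit 6 → (0xa5>>6)&0x3 = 0x2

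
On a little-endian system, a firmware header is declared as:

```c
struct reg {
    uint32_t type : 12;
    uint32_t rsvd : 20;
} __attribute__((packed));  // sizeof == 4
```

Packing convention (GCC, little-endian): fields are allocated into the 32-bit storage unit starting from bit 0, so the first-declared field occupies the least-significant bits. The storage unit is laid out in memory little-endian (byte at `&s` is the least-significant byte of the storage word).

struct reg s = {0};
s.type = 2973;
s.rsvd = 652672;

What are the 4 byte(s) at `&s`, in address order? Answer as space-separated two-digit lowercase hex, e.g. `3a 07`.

[0+:12] type=2973 & 0xfff = 0xb9d; word=0x00000b9d
[12+:20] rsvd=652672 & 0xfffff = 0x9f580; word=0x9f580b9d
word = 0x9f580b9d → little-endian bytes:
  [0]=0x9d  [1]=0x0b  [2]=0x58  [3]=0x9f

9d 0b 58 9f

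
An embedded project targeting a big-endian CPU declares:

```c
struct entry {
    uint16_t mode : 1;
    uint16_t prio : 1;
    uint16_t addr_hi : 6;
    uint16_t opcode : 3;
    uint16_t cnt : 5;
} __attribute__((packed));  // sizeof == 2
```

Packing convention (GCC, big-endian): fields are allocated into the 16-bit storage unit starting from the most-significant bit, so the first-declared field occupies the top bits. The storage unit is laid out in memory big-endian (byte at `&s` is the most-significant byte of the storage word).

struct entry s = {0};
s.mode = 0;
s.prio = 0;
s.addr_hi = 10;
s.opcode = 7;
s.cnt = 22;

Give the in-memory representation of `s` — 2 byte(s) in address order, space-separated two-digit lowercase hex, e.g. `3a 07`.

0a f6

[15+:1] mode=0 & 0x1 = 0x0; word=0x0000
[14+:1] prio=0 & 0x1 = 0x0; word=0x0000
[8+:6] addr_hi=10 & 0x3f = 0xa; word=0x0a00
[5+:3] opcode=7 & 0x7 = 0x7; word=0x0ae0
[0+:5] cnt=22 & 0x1f = 0x16; word=0x0af6
word = 0x0af6 → big-endian bytes:
  [0]=0x0a  [1]=0xf6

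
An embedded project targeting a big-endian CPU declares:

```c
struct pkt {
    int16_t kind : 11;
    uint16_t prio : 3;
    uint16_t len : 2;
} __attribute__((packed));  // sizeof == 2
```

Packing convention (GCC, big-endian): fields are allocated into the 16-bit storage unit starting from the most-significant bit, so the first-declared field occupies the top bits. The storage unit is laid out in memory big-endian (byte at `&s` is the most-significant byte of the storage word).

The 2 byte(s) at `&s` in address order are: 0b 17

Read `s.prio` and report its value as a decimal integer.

[0]=0x0b [1]=0x17 (big-endian) → word 0x0b17
kind:11 @ bit 5 → (0x0b17>>5)&0x7ff = 0x58
prio:3 @ bit 2 → (0x0b17>>2)&0x7 = 0x5  ←
len:2 @ bit 0 → (0x0b17>>0)&0x3 = 0x3

5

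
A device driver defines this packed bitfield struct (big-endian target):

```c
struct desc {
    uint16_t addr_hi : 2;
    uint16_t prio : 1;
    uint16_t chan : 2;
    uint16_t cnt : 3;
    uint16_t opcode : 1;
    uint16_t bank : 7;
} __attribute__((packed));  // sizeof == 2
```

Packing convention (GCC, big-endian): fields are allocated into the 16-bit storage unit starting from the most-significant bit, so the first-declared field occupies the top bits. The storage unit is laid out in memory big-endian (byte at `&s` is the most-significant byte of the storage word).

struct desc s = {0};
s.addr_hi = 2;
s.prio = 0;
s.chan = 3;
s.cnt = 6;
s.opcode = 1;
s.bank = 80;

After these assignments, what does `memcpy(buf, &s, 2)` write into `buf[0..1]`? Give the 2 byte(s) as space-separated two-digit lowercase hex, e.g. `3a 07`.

addr_hi (2b) val=2 bits=0x2 at bit 14: 0x8000
prio (1b) val=0 bits=0x0 at bit 13: 0x8000
chan (2b) val=3 bits=0x3 at bit 11: 0x9800
cnt (3b) val=6 bits=0x6 at bit 8: 0x9e00
opcode (1b) val=1 bits=0x1 at bit 7: 0x9e80
bank (7b) val=80 bits=0x50 at bit 0: 0x9ed0
word = 0x9ed0 → big-endian bytes:
  [0]=0x9e  [1]=0xd0

9e d0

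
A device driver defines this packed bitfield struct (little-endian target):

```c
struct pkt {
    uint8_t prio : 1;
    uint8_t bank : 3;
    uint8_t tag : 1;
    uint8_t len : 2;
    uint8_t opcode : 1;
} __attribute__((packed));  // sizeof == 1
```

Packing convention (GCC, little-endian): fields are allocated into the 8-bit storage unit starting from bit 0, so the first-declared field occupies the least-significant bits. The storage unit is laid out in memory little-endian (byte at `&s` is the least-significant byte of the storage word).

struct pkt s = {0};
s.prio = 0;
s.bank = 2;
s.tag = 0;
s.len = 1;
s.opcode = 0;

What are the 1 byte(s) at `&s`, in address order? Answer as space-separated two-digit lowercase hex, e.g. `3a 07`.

24

prio (1b) val=0 bits=0x0 at bit 0: 0x00
bank (3b) val=2 bits=0x2 at bit 1: 0x04
tag (1b) val=0 bits=0x0 at bit 4: 0x04
len (2b) val=1 bits=0x1 at bit 5: 0x24
opcode (1b) val=0 bits=0x0 at bit 7: 0x24
word = 0x24 → little-endian bytes:
  [0]=0x24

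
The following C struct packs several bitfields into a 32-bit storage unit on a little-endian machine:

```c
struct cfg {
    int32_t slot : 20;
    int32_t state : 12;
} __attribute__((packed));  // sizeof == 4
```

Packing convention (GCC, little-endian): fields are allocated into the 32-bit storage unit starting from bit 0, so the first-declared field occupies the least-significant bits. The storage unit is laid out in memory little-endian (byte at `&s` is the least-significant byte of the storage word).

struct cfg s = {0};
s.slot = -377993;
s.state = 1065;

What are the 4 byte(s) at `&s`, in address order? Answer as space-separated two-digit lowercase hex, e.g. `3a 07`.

[0+:20] slot=-377993 & 0xfffff = 0xa3b77; word=0x000a3b77
[20+:12] state=1065 & 0xfff = 0x429; word=0x429a3b77
word = 0x429a3b77 → little-endian bytes:
  [0]=0x77  [1]=0x3b  [2]=0x9a  [3]=0x42

77 3b 9a 42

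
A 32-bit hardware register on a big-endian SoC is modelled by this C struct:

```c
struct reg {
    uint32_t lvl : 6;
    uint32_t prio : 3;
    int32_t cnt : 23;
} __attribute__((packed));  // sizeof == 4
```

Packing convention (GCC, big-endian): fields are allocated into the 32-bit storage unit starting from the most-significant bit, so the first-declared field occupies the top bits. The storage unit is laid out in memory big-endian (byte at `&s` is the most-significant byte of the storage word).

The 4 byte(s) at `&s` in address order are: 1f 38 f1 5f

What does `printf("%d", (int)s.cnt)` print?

[0]=0x1f [1]=0x38 [2]=0xf1 [3]=0x5f (big-endian) → word 0x1f38f15f
lvl [26+:6] = (word>>26) & 0x3f = 7
prio [23+:3] = (word>>23) & 0x7 = 6
cnt [0+:23] = (word>>0) & 0x7fffff = 3731807  ←
cnt signed 23b, MSB=0: value = 3731807

3731807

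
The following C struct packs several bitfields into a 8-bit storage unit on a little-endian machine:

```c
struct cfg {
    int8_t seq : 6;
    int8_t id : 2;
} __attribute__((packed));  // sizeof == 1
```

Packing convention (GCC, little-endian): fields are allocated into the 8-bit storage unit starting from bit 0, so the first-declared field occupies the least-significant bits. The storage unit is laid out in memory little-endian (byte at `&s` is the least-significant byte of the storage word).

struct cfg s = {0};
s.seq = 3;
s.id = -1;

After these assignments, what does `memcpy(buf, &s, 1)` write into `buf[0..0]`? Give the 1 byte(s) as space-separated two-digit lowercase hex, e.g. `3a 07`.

c3

[0+:6] seq=3 & 0x3f = 0x3; word=0x03
[6+:2] id=-1 & 0x3 = 0x3; word=0xc3
word = 0xc3 → little-endian bytes:
  [0]=0xc3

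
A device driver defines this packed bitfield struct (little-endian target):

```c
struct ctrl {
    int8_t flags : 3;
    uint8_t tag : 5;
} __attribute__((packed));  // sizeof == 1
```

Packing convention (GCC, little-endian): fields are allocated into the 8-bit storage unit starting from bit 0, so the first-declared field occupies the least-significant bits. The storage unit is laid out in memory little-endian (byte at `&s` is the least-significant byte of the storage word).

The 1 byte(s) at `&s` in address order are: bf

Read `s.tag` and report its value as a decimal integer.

23

[0]=0xbf (little-endian) → word 0xbf
flags:3 @ bit 0 → (0xbf>>0)&0x7 = 0x7
tag:5 @ bit 3 → (0xbf>>3)&0x1f = 0x17  ←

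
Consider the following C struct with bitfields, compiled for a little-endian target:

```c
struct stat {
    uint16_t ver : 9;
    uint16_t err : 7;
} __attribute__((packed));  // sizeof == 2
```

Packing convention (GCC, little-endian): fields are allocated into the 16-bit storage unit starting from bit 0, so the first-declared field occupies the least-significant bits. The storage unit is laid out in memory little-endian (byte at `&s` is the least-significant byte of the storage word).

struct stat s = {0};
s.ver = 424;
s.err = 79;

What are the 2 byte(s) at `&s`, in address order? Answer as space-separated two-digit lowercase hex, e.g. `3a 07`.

a8 9f

ver (9b) val=424 bits=0x1a8 at bit 0: 0x01a8
err (7b) val=79 bits=0x4f at bit 9: 0x9fa8
word = 0x9fa8 → little-endian bytes:
  [0]=0xa8  [1]=0x9f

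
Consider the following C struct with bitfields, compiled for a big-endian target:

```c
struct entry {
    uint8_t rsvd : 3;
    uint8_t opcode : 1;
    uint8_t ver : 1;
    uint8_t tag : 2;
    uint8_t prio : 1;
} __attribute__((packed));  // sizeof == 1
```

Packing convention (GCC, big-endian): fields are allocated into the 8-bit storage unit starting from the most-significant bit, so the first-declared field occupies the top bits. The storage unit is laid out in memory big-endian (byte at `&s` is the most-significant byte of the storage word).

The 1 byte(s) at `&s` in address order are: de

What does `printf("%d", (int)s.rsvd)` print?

[0]=0xde (big-endian) → word 0xde
rsvd [5+:3] = (word>>5) & 0x7 = 6  ←
opcode [4+:1] = (word>>4) & 0x1 = 1
ver [3+:1] = (word>>3) & 0x1 = 1
tag [1+:2] = (word>>1) & 0x3 = 3
prio [0+:1] = (word>>0) & 0x1 = 0

6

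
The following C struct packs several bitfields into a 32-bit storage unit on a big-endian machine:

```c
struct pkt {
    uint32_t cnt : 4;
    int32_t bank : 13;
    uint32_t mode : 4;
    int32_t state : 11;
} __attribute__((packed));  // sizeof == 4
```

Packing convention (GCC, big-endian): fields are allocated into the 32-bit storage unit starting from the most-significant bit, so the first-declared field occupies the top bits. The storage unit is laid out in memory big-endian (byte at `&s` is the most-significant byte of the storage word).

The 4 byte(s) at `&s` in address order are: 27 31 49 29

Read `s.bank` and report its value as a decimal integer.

[0]=0x27 [1]=0x31 [2]=0x49 [3]=0x29 (big-endian) → word 0x27314929
cnt:4 @ bit 28 → (0x27314929>>28)&0xf = 0x2
bank:13 @ bit 15 → (0x27314929>>15)&0x1fff = 0xe62  ←
mode:4 @ bit 11 → (0x27314929>>11)&0xf = 0x9
state:11 @ bit 0 → (0x27314929>>0)&0x7ff = 0x129
bank signed 13b, MSB=0: value = 3682

3682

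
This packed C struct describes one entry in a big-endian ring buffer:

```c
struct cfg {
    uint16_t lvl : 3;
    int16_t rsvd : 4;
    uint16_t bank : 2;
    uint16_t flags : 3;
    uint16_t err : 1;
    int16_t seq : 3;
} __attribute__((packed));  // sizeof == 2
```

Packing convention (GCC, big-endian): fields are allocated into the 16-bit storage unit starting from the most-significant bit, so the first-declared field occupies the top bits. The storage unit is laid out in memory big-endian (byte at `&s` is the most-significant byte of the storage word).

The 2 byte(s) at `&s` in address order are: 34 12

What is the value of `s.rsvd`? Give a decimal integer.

-6

[0]=0x34 [1]=0x12 (big-endian) → word 0x3412
lvl:3 @ bit 13 → (0x3412>>13)&0x7 = 0x1
rsvd:4 @ bit 9 → (0x3412>>9)&0xf = 0xa  ←
bank:2 @ bit 7 → (0x3412>>7)&0x3 = 0x0
flags:3 @ bit 4 → (0x3412>>4)&0x7 = 0x1
err:1 @ bit 3 → (0x3412>>3)&0x1 = 0x0
seq:3 @ bit 0 → (0x3412>>0)&0x7 = 0x2
rsvd signed 4b, MSB=1: 10 - 16 = -6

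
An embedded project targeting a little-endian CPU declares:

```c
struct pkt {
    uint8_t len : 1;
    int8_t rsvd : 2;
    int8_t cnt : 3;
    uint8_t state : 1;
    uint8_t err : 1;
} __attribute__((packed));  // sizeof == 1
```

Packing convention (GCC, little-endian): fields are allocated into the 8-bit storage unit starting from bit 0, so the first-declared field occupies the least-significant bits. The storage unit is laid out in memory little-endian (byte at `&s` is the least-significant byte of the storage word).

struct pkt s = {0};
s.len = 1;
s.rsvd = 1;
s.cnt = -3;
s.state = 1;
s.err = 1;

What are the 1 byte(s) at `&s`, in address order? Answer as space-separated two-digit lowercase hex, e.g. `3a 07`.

len:1 = 1 → 0x1 << 0 → word 0x01
rsvd:2 = 1 → 0x1 << 1 → word 0x03
cnt:3 = -3 → 0x5 << 3 → word 0x2b
state:1 = 1 → 0x1 << 6 → word 0x6b
err:1 = 1 → 0x1 << 7 → word 0xeb
word = 0xeb → little-endian bytes:
  [0]=0xeb

eb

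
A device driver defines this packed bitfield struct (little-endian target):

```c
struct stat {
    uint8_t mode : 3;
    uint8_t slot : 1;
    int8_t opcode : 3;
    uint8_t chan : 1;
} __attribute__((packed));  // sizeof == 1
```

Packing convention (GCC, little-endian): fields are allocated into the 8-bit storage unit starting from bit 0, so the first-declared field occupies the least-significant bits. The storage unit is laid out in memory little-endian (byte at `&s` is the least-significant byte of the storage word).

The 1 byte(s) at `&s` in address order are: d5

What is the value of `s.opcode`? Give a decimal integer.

[0]=0xd5 (little-endian) → word 0xd5
mode [0+:3] = (word>>0) & 0x7 = 5
slot [3+:1] = (word>>3) & 0x1 = 0
opcode [4+:3] = (word>>4) & 0x7 = 5  ←
chan [7+:1] = (word>>7) & 0x1 = 1
opcode signed 3b, MSB=1: 5 - 8 = -3

-3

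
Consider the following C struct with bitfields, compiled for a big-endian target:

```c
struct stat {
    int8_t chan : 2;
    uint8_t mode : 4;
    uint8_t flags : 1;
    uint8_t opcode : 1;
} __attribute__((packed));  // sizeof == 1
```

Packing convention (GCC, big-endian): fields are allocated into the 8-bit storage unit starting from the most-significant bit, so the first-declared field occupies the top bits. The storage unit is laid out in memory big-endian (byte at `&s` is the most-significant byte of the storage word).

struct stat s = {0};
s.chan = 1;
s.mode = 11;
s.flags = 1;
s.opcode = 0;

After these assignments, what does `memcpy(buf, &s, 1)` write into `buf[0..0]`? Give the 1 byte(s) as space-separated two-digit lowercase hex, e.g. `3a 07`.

[6+:2] chan=1 & 0x3 = 0x1; word=0x40
[2+:4] mode=11 & 0xf = 0xb; word=0x6c
[1+:1] flags=1 & 0x1 = 0x1; word=0x6e
[0+:1] opcode=0 & 0x1 = 0x0; word=0x6e
word = 0x6e → big-endian bytes:
  [0]=0x6e

6e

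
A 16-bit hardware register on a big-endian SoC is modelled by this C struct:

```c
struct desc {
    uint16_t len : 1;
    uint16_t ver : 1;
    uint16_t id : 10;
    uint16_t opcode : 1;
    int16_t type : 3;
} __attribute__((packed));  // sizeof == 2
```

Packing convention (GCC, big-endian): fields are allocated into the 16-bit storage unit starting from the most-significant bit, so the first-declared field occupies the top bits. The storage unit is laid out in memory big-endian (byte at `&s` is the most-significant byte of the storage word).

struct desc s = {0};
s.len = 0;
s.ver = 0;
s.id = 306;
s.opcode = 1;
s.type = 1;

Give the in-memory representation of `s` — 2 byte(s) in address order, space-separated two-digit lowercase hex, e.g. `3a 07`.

len (1b) val=0 bits=0x0 at bit 15: 0x0000
ver (1b) val=0 bits=0x0 at bit 14: 0x0000
id (10b) val=306 bits=0x132 at bit 4: 0x1320
opcode (1b) val=1 bits=0x1 at bit 3: 0x1328
type (3b) val=1 bits=0x1 at bit 0: 0x1329
word = 0x1329 → big-endian bytes:
  [0]=0x13  [1]=0x29

13 29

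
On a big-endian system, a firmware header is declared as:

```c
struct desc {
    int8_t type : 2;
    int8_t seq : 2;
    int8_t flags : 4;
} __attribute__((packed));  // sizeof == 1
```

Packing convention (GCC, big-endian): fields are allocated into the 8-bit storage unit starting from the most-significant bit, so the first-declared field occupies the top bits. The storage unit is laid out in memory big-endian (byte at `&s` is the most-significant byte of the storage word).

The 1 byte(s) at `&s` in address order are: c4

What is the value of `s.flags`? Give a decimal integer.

4

[0]=0xc4 (big-endian) → word 0xc4
type:2 @ bit 6 → (0xc4>>6)&0x3 = 0x3
seq:2 @ bit 4 → (0xc4>>4)&0x3 = 0x0
flags:4 @ bit 0 → (0xc4>>0)&0xf = 0x4  ←
flags signed 4b, MSB=0: value = 4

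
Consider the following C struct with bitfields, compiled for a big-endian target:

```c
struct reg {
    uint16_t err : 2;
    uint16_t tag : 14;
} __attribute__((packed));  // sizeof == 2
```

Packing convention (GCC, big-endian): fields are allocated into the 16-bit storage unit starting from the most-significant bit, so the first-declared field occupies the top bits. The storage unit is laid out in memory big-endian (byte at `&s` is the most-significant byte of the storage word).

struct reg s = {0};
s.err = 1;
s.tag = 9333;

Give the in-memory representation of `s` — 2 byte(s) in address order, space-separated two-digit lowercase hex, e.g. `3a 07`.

[14+:2] err=1 & 0x3 = 0x1; word=0x4000
[0+:14] tag=9333 & 0x3fff = 0x2475; word=0x6475
word = 0x6475 → big-endian bytes:
  [0]=0x64  [1]=0x75

64 75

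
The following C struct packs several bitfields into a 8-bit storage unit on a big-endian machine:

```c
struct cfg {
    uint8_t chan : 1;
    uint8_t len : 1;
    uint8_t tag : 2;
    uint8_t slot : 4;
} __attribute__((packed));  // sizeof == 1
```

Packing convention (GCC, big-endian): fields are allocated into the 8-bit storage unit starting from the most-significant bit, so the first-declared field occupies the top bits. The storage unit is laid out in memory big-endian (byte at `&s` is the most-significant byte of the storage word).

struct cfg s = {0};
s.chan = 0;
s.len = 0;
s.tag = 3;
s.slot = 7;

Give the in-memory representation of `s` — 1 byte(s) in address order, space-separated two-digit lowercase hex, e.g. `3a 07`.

chan (1b) val=0 bits=0x0 at bit 7: 0x00
len (1b) val=0 bits=0x0 at bit 6: 0x00
tag (2b) val=3 bits=0x3 at bit 4: 0x30
slot (4b) val=7 bits=0x7 at bit 0: 0x37
word = 0x37 → big-endian bytes:
  [0]=0x37

37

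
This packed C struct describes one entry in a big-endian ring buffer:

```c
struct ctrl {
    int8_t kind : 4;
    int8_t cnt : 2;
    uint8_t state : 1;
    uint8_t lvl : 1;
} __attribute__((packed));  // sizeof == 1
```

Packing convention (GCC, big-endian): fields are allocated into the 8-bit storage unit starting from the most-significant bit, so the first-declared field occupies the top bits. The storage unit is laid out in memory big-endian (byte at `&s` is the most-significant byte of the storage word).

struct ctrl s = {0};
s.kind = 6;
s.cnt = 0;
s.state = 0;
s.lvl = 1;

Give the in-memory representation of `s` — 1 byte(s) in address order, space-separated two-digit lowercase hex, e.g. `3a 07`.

kind:4 = 6 → 0x6 << 4 → word 0x60
cnt:2 = 0 → 0x0 << 2 → word 0x60
state:1 = 0 → 0x0 << 1 → word 0x60
lvl:1 = 1 → 0x1 << 0 → word 0x61
word = 0x61 → big-endian bytes:
  [0]=0x61

61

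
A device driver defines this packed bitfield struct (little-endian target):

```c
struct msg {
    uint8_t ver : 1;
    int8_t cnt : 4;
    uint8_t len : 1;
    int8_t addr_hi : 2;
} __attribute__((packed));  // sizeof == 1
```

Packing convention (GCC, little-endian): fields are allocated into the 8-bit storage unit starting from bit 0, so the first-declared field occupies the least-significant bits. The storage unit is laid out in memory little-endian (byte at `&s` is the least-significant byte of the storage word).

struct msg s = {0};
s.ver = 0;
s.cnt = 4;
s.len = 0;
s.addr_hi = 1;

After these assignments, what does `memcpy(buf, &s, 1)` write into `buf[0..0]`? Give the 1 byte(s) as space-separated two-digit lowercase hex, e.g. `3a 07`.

ver:1 = 0 → 0x0 << 0 → word 0x00
cnt:4 = 4 → 0x4 << 1 → word 0x08
len:1 = 0 → 0x0 << 5 → word 0x08
addr_hi:2 = 1 → 0x1 << 6 → word 0x48
word = 0x48 → little-endian bytes:
  [0]=0x48

48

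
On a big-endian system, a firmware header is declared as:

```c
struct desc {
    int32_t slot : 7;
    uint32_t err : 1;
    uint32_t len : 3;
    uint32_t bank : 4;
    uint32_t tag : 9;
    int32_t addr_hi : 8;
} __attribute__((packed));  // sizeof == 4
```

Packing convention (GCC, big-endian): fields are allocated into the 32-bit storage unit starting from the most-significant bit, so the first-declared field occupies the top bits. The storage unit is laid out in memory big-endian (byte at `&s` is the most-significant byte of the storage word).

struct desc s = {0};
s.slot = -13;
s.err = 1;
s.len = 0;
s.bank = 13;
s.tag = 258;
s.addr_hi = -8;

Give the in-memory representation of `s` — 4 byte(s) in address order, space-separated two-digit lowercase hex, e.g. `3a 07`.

e7 1b 02 f8

slot (7b) val=-13 bits=0x73 at bit 25: 0xe6000000
err (1b) val=1 bits=0x1 at bit 24: 0xe7000000
len (3b) val=0 bits=0x0 at bit 21: 0xe7000000
bank (4b) val=13 bits=0xd at bit 17: 0xe71a0000
tag (9b) val=258 bits=0x102 at bit 8: 0xe71b0200
addr_hi (8b) val=-8 bits=0xf8 at bit 0: 0xe71b02f8
word = 0xe71b02f8 → big-endian bytes:
  [0]=0xe7  [1]=0x1b  [2]=0x02  [3]=0xf8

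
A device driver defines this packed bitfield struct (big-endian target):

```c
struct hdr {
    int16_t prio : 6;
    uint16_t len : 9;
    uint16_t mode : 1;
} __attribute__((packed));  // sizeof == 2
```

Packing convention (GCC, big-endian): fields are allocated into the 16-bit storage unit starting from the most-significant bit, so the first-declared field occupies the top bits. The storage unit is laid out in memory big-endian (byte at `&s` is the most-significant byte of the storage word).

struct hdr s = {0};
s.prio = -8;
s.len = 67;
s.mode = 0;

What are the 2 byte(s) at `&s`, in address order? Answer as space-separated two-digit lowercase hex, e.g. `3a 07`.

prio (6b) val=-8 bits=0x38 at bit 10: 0xe000
len (9b) val=67 bits=0x43 at bit 1: 0xe086
mode (1b) val=0 bits=0x0 at bit 0: 0xe086
word = 0xe086 → big-endian bytes:
  [0]=0xe0  [1]=0x86

e0 86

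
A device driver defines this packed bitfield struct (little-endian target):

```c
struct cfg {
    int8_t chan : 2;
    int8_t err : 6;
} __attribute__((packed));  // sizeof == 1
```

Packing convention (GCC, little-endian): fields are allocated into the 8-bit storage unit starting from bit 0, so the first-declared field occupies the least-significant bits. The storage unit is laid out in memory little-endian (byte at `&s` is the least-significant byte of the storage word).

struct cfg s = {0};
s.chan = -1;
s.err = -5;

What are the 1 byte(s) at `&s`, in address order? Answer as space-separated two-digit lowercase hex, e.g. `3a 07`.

[0+:2] chan=-1 & 0x3 = 0x3; word=0x03
[2+:6] err=-5 & 0x3f = 0x3b; word=0xef
word = 0xef → little-endian bytes:
  [0]=0xef

ef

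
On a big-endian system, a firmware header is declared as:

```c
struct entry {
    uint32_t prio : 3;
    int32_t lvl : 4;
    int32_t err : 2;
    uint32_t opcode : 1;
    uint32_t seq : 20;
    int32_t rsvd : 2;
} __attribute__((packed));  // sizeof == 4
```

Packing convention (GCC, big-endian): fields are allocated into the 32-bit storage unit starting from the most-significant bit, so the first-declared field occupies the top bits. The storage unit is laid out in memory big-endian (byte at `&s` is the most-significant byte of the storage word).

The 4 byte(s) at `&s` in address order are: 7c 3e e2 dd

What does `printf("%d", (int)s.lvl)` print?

[0]=0x7c [1]=0x3e [2]=0xe2 [3]=0xdd (big-endian) → word 0x7c3ee2dd
prio:3 @ bit 29 → (0x7c3ee2dd>>29)&0x7 = 0x3
lvl:4 @ bit 25 → (0x7c3ee2dd>>25)&0xf = 0xe  ←
err:2 @ bit 23 → (0x7c3ee2dd>>23)&0x3 = 0x0
opcode:1 @ bit 22 → (0x7c3ee2dd>>22)&0x1 = 0x0
seq:20 @ bit 2 → (0x7c3ee2dd>>2)&0xfffff = 0xfb8b7
rsvd:2 @ bit 0 → (0x7c3ee2dd>>0)&0x3 = 0x1
lvl signed 4b, MSB=1: 14 - 16 = -2

-2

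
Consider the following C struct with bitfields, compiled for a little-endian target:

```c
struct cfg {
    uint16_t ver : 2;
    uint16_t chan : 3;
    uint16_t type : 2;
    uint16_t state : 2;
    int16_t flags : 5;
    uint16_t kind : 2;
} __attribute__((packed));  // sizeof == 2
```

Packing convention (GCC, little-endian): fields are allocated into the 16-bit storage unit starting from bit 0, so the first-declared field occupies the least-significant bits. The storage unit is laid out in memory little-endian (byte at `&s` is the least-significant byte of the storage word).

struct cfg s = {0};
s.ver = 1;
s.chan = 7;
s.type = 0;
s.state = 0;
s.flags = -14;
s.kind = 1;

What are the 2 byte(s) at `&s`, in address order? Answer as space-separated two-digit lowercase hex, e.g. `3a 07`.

1d 64

ver (2b) val=1 bits=0x1 at bit 0: 0x0001
chan (3b) val=7 bits=0x7 at bit 2: 0x001d
type (2b) val=0 bits=0x0 at bit 5: 0x001d
state (2b) val=0 bits=0x0 at bit 7: 0x001d
flags (5b) val=-14 bits=0x12 at bit 9: 0x241d
kind (2b) val=1 bits=0x1 at bit 14: 0x641d
word = 0x641d → little-endian bytes:
  [0]=0x1d  [1]=0x64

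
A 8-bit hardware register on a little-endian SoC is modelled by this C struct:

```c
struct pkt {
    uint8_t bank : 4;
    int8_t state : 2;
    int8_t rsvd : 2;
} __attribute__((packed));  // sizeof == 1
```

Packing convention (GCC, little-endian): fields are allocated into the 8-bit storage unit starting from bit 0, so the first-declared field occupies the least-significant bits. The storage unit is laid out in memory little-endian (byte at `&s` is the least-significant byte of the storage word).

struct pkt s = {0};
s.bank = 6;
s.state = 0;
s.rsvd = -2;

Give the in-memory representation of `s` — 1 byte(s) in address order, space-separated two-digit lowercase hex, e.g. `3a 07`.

86

bank (4b) val=6 bits=0x6 at bit 0: 0x06
state (2b) val=0 bits=0x0 at bit 4: 0x06
rsvd (2b) val=-2 bits=0x2 at bit 6: 0x86
word = 0x86 → little-endian bytes:
  [0]=0x86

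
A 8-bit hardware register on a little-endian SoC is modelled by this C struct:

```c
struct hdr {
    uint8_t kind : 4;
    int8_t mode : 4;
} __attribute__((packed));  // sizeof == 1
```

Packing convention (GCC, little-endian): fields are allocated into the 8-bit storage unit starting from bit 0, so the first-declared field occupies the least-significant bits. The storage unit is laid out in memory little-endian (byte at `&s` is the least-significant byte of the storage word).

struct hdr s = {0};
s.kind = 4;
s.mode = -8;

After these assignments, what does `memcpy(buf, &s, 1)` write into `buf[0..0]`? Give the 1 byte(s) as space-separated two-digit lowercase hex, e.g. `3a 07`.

84

kind:4 = 4 → 0x4 << 0 → word 0x04
mode:4 = -8 → 0x8 << 4 → word 0x84
word = 0x84 → little-endian bytes:
  [0]=0x84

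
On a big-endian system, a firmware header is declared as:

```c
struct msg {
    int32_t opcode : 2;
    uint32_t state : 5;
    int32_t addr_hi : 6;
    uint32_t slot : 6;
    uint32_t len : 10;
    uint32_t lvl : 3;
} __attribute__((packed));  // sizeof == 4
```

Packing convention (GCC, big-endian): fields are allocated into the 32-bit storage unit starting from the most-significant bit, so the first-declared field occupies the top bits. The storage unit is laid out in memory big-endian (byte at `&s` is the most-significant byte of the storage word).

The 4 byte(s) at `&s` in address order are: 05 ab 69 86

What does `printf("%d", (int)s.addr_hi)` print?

-11

[0]=0x05 [1]=0xab [2]=0x69 [3]=0x86 (big-endian) → word 0x05ab6986
opcode [30+:2] = (word>>30) & 0x3 = 0
state [25+:5] = (word>>25) & 0x1f = 2
addr_hi [19+:6] = (word>>19) & 0x3f = 53  ←
slot [13+:6] = (word>>13) & 0x3f = 27
len [3+:10] = (word>>3) & 0x3ff = 304
lvl [0+:3] = (word>>0) & 0x7 = 6
addr_hi signed 6b, MSB=1: 53 - 64 = -11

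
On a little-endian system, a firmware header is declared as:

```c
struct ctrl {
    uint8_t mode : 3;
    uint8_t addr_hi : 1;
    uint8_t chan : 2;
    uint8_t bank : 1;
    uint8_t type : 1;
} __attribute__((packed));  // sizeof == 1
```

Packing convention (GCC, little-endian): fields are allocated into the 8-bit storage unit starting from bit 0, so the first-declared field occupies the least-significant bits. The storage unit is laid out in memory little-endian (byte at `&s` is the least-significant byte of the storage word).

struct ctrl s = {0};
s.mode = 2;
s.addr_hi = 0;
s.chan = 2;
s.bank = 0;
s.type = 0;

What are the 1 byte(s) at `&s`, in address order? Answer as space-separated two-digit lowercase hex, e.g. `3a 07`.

mode:3 = 2 → 0x2 << 0 → word 0x02
addr_hi:1 = 0 → 0x0 << 3 → word 0x02
chan:2 = 2 → 0x2 << 4 → word 0x22
bank:1 = 0 → 0x0 << 6 → word 0x22
type:1 = 0 → 0x0 << 7 → word 0x22
word = 0x22 → little-endian bytes:
  [0]=0x22

22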